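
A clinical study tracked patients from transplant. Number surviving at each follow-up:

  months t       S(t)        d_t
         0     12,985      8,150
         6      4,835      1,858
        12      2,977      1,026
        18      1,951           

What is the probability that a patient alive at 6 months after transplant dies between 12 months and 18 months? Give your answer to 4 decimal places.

0.2122

This is the probability of reaching 12 but not 18, conditional on being alive at 6: (S(12) − S(18)) / S(6).
= (2,977 − 1,951) / 4,835 = 1,026 / 4,835 = 0.212203.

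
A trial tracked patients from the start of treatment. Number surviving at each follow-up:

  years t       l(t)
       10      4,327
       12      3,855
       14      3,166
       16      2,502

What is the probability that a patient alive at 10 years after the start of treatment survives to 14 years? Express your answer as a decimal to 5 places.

0.73168

The conditional survival probability is l(14)/l(10) = 3,166/4,327 = 0.731685.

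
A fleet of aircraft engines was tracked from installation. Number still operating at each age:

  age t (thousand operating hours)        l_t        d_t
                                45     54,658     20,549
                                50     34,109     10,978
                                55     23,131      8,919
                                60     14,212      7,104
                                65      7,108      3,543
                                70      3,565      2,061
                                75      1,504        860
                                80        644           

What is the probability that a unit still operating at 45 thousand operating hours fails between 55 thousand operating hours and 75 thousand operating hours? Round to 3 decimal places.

This is the probability of reaching 55 but not 75, conditional on being operational at 45: (l_55 − l_75) / l_45.
= (23,131 − 1,504) / 54,658 = 21,627 / 54,658 = 0.395679.

0.396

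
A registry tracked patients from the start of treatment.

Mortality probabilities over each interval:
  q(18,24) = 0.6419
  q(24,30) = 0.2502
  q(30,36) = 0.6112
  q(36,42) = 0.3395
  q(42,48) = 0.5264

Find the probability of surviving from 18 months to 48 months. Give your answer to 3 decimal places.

Chaining the interval survival probabilities: (1 − 0.6419) × (1 − 0.2502) × (1 − 0.6112) × (1 − 0.3395) × (1 − 0.5264).
= 0.3581 × 0.7498 × 0.3888 × 0.6605 × 0.4736 = 0.032656.

0.033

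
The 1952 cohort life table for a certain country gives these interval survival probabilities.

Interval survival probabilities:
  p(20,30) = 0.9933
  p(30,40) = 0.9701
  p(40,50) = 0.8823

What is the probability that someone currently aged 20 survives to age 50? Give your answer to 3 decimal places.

Survival from 20 to 50 is the product of surviving each interval: 0.9933 × 0.9701 × 0.8823.
= 0.850185.

0.850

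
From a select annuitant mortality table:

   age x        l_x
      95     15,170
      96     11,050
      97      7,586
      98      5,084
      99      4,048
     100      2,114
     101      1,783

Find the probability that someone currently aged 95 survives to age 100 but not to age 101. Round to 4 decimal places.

We want 5|1q95 = (l_100 − l_101)/l_95.
This is the probability of reaching 100 but not 101, conditional on being alive at 95: (l_100 − l_101) / l_95.
= (2,114 − 1,783) / 15,170 = 331 / 15,170 = 0.021819.

0.0218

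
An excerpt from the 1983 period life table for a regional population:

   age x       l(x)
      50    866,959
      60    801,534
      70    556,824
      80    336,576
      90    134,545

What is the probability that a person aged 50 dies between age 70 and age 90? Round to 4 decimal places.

0.4871

This is the probability of reaching 70 but not 90, conditional on being alive at 50: (l(70) − l(90)) / l(50).
= (556,824 − 134,545) / 866,959 = 422,279 / 866,959 = 0.487081.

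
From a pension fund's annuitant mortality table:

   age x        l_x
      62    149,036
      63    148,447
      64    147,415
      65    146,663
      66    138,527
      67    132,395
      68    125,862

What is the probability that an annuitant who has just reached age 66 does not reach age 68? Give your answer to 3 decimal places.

0.091

P(die before 68 | alive at 66) = 1 − l_68/l_66 = 1 − 125,862/138,527 = (12,665)/138,527 = 0.091426.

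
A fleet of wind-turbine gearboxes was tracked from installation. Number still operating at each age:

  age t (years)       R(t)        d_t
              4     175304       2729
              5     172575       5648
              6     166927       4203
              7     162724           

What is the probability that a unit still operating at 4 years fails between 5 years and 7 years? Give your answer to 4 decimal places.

0.0562

This is the probability of reaching 5 but not 7, conditional on being operational at 4: (R(5) − R(7)) / R(4).
= (172575 − 162724) / 175304 = 9851 / 175304 = 0.056194.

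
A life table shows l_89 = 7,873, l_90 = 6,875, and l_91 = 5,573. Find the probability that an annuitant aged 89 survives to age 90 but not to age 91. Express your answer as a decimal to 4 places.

We want 1|1q89 = (l_90 − l_91)/l_89.
This is the probability of reaching 90 but not 91, conditional on being alive at 89: (l_90 − l_91) / l_89.
= (6,875 − 5,573) / 7,873 = 1,302 / 7,873 = 0.165375.

0.1654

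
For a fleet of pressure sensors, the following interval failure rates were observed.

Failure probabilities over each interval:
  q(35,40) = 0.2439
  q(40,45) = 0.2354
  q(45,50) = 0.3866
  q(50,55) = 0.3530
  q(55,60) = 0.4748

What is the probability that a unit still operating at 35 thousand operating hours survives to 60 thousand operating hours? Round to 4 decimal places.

0.1205

Chaining the interval survival probabilities: (1 − 0.2439) × (1 − 0.2354) × (1 − 0.3866) × (1 − 0.3530) × (1 − 0.4748).
= 0.7561 × 0.7646 × 0.6134 × 0.6470 × 0.5252 = 0.120500.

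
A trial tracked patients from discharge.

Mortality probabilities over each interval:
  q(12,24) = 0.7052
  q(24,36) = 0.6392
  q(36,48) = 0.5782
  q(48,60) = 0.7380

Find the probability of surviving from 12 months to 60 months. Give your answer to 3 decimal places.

Survival from 12 to 60 is the product of surviving each interval: (1 − 0.7052) × (1 − 0.6392) × (1 − 0.5782) × (1 − 0.7380).
= 0.2948 × 0.3608 × 0.4218 × 0.2620 = 0.011754.

0.012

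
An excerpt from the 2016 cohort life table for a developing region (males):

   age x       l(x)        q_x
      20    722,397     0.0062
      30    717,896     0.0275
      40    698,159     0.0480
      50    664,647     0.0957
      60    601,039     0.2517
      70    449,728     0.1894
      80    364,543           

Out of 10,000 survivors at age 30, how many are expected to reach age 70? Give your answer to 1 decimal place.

6264.5

The relevant probability is 449,728/717,896 = 0.626453.
Expected number = 10,000 × 0.626453 = 6264.5.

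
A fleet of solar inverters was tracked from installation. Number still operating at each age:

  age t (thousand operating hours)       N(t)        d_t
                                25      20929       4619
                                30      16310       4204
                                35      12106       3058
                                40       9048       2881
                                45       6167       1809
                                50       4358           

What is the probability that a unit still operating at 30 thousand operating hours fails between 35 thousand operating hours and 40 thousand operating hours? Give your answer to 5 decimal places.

0.18749

This is the probability of reaching 35 but not 40, conditional on being operational at 30: (N(35) − N(40)) / N(30).
= (12106 − 9048) / 16310 = 3058 / 16310 = 0.187492.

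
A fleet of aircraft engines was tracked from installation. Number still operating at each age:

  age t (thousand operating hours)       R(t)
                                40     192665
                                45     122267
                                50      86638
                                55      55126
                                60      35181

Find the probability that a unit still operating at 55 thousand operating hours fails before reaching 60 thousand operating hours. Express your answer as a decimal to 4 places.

P(fail before 60 | operational at 55) = 1 − R(60)/R(55) = 1 − 35181/55126 = (19945)/55126 = 0.361807.

0.3618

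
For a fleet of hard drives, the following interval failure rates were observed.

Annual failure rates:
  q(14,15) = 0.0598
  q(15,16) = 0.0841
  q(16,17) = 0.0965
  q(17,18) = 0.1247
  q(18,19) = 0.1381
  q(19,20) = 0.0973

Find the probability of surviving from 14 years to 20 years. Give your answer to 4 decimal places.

Chaining the interval survival probabilities: (1 − 0.0598) × (1 − 0.0841) × (1 − 0.0965) × (1 − 0.1247) × (1 − 0.1381) × (1 − 0.0973).
= 0.9402 × 0.9159 × 0.9035 × 0.8753 × 0.8619 × 0.9027 = 0.529851.

0.5299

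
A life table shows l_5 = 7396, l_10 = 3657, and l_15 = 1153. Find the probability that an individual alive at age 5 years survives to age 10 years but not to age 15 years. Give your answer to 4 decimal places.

0.3386

This is the probability of reaching 10 but not 15, conditional on being alive at 5: (l_10 − l_15) / l_5.
= (3657 − 1153) / 7396 = 2504 / 7396 = 0.338561.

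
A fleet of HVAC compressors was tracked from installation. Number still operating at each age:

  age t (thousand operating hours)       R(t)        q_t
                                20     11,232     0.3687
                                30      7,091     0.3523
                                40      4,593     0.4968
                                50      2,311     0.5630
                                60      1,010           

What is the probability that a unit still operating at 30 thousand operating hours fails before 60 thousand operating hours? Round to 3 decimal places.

0.858

P(fail before 60 | operational at 30) = 1 − R(60)/R(30) = 1 − 1,010/7,091 = (6,081)/7,091 = 0.857566.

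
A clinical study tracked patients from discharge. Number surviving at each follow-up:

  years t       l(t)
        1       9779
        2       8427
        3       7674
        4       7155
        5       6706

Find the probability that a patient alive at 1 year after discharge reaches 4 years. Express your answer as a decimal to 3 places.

The conditional survival probability is l(4)/l(1) = 7155/9779 = 0.731670.

0.732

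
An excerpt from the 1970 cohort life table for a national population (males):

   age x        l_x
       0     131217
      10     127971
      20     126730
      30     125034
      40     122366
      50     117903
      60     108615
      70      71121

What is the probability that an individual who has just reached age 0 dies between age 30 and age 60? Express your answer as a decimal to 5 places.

0.12513

We want 30|30q0 = (l_30 − l_60)/l_0.
This is the probability of reaching 30 but not 60, conditional on being alive at 0: (l_30 − l_60) / l_0.
= (125034 − 108615) / 131217 = 16419 / 131217 = 0.125129.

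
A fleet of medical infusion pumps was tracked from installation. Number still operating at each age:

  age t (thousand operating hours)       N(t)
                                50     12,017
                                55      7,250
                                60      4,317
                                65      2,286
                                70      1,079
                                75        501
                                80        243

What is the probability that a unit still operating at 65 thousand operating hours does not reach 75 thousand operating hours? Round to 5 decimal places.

P(fail before 75 | operational at 65) = 1 − N(75)/N(65) = 1 − 501/2,286 = (1,785)/2,286 = 0.780840.

0.78084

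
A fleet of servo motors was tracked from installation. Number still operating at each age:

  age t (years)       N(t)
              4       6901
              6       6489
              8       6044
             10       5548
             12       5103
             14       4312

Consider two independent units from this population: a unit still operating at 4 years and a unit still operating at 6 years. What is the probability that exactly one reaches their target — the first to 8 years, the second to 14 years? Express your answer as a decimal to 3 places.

p₁ = N(8)/N(4) = 6044/6901 = 0.875815; p₂ = N(14)/N(6) = 4312/6489 = 0.664509.
P(exactly one) = p₁(1−p₂) + (1−p₁)p₂ = 0.293828 + 0.082522 = 0.376350.

0.376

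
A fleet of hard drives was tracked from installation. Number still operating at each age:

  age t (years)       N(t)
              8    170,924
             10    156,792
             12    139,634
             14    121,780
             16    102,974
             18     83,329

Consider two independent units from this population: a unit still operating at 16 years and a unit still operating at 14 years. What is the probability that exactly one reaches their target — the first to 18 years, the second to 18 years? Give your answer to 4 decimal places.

p₁ = N(18)/N(16) = 83,329/102,974 = 0.809224; p₂ = N(18)/N(14) = 83,329/121,780 = 0.684258.
P(exactly one) = p₁(1−p₂) + (1−p₁)p₂ = 0.255506 + 0.130540 = 0.386046.

0.3860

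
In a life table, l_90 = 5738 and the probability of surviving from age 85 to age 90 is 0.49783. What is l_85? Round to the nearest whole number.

11526

l_85 = l_90 / p = 5738 / 0.49783 = 11526.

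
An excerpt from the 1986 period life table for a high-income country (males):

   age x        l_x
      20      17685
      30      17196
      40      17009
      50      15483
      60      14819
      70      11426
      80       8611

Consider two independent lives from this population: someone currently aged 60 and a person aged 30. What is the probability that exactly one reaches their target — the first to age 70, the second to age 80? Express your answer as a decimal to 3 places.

p₁ = l_70/l_60 = 11426/14819 = 0.771037; p₂ = l_80/l_30 = 8611/17196 = 0.500756.
P(exactly one) = p₁(1−p₂) + (1−p₁)p₂ = 0.384936 + 0.114655 = 0.499590.

0.500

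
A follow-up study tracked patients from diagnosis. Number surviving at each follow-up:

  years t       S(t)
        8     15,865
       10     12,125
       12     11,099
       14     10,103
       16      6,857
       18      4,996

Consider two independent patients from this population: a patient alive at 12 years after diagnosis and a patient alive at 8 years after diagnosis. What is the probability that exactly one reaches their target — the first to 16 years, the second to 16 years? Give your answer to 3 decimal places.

p₁ = S(16)/S(12) = 6,857/11,099 = 0.617803; p₂ = S(16)/S(8) = 6,857/15,865 = 0.432209.
P(exactly one) = p₁(1−p₂) + (1−p₁)p₂ = 0.350783 + 0.165189 = 0.515972.

0.516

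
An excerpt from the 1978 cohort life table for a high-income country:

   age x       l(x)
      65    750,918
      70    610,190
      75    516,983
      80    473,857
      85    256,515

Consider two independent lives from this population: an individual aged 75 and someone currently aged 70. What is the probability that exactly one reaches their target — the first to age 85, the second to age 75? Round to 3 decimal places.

p₁ = l(85)/l(75) = 256,515/516,983 = 0.496177; p₂ = l(75)/l(70) = 516,983/610,190 = 0.847249.
P(exactly one) = p₁(1−p₂) + (1−p₁)p₂ = 0.075792 + 0.426864 = 0.502655.

0.503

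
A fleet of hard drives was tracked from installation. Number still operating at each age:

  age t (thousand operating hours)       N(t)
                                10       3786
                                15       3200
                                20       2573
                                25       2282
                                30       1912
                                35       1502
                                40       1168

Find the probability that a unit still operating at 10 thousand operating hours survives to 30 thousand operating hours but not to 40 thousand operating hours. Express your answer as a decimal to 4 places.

This is the probability of reaching 30 but not 40, conditional on being operational at 10: (N(30) − N(40)) / N(10).
= (1912 − 1168) / 3786 = 744 / 3786 = 0.196513.

0.1965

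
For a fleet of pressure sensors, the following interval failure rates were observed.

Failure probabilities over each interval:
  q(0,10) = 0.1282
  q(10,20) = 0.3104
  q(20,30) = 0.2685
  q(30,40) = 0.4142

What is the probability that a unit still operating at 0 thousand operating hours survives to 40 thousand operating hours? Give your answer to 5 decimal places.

0.25762

Survival from 0 to 40 is the product of surviving each interval: (1 − 0.1282) × (1 − 0.3104) × (1 − 0.2685) × (1 − 0.4142).
= 0.8718 × 0.6896 × 0.7315 × 0.5858 = 0.257619.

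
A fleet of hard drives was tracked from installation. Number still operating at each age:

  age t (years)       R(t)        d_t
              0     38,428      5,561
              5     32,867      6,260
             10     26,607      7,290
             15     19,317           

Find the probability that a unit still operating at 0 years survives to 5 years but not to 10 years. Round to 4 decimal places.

This is the probability of reaching 5 but not 10, conditional on being operational at 0: (R(5) − R(10)) / R(0).
= (32,867 − 26,607) / 38,428 = 6,260 / 38,428 = 0.162902.

0.1629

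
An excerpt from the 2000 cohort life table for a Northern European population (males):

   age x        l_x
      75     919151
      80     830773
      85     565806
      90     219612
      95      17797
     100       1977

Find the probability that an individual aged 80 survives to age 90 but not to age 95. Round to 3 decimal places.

0.243

We want 10|5q80 = (l_90 − l_95)/l_80.
This is the probability of reaching 90 but not 95, conditional on being alive at 80: (l_90 − l_95) / l_80.
= (219612 − 17797) / 830773 = 201815 / 830773 = 0.242924.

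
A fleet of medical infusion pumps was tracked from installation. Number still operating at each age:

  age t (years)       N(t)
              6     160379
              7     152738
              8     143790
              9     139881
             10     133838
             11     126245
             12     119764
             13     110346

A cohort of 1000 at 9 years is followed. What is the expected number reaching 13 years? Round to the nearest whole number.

789

The relevant probability is 110346/139881 = 0.788856.
Expected number = 1000 × 0.788856 = 789.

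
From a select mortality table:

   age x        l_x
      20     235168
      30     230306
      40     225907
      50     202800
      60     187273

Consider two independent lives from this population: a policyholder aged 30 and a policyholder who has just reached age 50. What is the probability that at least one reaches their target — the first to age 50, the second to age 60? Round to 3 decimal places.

p₁ = l_50/l_30 = 202800/230306 = 0.880568; p₂ = l_60/l_50 = 187273/202800 = 0.923437.
P(at least one) = 1 − (1−p₁)(1−p₂) = 1 − 0.119432 × 0.076563 = 0.990856.

0.991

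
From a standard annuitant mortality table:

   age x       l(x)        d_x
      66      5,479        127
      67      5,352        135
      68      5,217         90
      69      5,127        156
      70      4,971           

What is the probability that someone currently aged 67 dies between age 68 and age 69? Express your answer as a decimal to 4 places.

This is the probability of reaching 68 but not 69, conditional on being alive at 67: (l(68) − l(69)) / l(67).
= (5,217 − 5,127) / 5,352 = 90 / 5,352 = 0.016816.

0.0168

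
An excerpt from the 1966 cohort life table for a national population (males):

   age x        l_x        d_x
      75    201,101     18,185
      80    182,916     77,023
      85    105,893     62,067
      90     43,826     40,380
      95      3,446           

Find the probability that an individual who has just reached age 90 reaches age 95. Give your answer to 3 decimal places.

0.079

We want 5p90 = l_95/l_90.
The conditional survival probability is l_95/l_90 = 3,446/43,826 = 0.078629.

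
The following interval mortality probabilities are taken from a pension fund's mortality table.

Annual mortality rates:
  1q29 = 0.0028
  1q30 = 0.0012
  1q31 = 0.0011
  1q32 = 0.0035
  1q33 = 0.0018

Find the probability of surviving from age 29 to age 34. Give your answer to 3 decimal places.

The overall survival probability is (1 − 0.0028) × (1 − 0.0012) × (1 − 0.0011) × (1 − 0.0035) × (1 − 0.0018).
= 0.9972 × 0.9988 × 0.9989 × 0.9965 × 0.9982 = 0.989641.

0.990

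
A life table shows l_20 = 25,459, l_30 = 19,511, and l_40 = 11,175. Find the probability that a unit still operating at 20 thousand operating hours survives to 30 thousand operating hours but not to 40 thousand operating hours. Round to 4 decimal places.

This is the probability of reaching 30 but not 40, conditional on being operational at 20: (l_30 − l_40) / l_20.
= (19,511 − 11,175) / 25,459 = 8,336 / 25,459 = 0.327428.

0.3274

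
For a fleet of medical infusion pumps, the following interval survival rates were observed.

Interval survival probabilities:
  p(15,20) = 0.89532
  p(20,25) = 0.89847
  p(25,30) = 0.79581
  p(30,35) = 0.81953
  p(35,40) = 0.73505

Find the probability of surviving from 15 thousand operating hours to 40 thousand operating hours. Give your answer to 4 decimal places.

0.3856

P(survive 15→40) = 0.89532 × 0.89847 × 0.79581 × 0.81953 × 0.73505.
= 0.385632.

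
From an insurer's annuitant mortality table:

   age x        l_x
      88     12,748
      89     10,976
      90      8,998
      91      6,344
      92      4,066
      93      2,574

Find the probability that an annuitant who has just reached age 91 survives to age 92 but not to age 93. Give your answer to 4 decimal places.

We want 1|1q91 = (l_92 − l_93)/l_91.
This is the probability of reaching 92 but not 93, conditional on being alive at 91: (l_92 − l_93) / l_91.
= (4,066 − 2,574) / 6,344 = 1,492 / 6,344 = 0.235183.

0.2352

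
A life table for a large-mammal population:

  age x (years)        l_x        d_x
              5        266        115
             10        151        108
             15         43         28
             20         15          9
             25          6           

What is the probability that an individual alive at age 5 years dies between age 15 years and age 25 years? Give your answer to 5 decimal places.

0.13910

This is the probability of reaching 15 but not 25, conditional on being alive at 5: (l_15 − l_25) / l_5.
= (43 − 6) / 266 = 37 / 266 = 0.139098.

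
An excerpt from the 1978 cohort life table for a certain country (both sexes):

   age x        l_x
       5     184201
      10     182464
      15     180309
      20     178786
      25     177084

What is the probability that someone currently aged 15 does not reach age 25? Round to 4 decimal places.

P(die before 25 | alive at 15) = 1 − l_25/l_15 = 1 − 177084/180309 = (3225)/180309 = 0.017886.

0.0179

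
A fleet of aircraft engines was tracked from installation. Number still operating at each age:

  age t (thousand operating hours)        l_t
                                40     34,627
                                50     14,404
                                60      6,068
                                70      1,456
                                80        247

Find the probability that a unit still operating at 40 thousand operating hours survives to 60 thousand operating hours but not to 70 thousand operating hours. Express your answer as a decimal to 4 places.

This is the probability of reaching 60 but not 70, conditional on being operational at 40: (l_60 − l_70) / l_40.
= (6,068 − 1,456) / 34,627 = 4,612 / 34,627 = 0.133191.

0.1332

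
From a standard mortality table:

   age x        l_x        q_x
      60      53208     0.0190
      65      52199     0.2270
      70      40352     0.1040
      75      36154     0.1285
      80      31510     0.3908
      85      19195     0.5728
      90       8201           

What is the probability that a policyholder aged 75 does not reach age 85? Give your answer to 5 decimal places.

P(die before 85 | alive at 75) = 1 − l_85/l_75 = 1 − 19195/36154 = (16959)/36154 = 0.469077.

0.46908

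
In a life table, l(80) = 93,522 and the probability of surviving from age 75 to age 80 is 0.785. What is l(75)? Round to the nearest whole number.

l(75) = l(80) / p = 93,522 / 0.785 = 119136.

119136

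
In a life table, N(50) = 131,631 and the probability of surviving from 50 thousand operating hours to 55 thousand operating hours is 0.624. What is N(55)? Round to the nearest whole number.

82138

N(55) = N(50) × p = 131,631 × 0.624 = 82138.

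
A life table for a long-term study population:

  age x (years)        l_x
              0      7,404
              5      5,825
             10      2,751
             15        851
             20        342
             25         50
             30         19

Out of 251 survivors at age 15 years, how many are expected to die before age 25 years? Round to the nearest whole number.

The relevant probability is 1 − 50/851 = 0.941246.
Expected number = 251 × 0.941246 = 236.

236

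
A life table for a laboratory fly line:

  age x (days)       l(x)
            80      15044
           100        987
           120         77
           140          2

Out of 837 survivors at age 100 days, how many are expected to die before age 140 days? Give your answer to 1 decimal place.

835.3

The relevant probability is 1 − 2/987 = 0.997974.
Expected number = 837 × 0.997974 = 835.3.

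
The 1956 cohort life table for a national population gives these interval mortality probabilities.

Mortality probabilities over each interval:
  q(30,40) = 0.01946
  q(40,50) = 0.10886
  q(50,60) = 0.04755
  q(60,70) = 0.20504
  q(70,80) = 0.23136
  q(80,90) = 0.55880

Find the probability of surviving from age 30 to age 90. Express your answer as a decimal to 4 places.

The overall survival probability is (1 − 0.01946) × (1 − 0.10886) × (1 − 0.04755) × (1 − 0.20504) × (1 − 0.23136) × (1 − 0.55880).
= 0.98054 × 0.89114 × 0.95245 × 0.79496 × 0.76864 × 0.44120 = 0.224366.

0.2244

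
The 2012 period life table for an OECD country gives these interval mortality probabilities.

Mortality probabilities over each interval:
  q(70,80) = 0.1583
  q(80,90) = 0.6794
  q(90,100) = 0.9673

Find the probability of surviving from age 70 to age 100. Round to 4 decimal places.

P(survive 70→100) = (1 − 0.1583) × (1 − 0.6794) × (1 − 0.9673).
= 0.8417 × 0.3206 × 0.0327 = 0.008824.

0.0088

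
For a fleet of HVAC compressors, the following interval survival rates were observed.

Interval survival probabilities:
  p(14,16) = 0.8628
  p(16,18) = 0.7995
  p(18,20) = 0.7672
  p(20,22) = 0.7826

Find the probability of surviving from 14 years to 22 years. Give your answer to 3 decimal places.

0.414

Survival from 14 to 22 is the product of surviving each interval: 0.8628 × 0.7995 × 0.7672 × 0.7826.
= 0.414168.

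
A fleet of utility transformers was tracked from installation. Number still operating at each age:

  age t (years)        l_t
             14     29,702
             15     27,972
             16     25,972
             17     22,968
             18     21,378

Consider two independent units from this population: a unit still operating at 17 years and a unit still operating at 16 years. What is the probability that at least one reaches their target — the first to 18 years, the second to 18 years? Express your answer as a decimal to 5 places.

0.98775

p₁ = l_18/l_17 = 21,378/22,968 = 0.930773; p₂ = l_18/l_16 = 21,378/25,972 = 0.823117.
P(at least one) = 1 − (1−p₁)(1−p₂) = 1 − 0.069227 × 0.176883 = 0.987755.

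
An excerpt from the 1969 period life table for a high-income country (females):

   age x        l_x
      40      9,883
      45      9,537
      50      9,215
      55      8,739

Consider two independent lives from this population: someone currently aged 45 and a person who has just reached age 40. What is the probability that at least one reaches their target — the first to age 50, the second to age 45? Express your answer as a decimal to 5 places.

0.99882

p₁ = l_50/l_45 = 9,215/9,537 = 0.966237; p₂ = l_45/l_40 = 9,537/9,883 = 0.964990.
P(at least one) = 1 − (1−p₁)(1−p₂) = 1 − 0.033763 × 0.035010 = 0.998818.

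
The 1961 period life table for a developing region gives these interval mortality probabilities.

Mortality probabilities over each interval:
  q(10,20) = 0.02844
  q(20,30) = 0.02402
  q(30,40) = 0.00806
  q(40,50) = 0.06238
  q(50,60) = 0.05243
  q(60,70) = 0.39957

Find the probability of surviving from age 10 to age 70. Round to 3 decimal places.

The overall survival probability is (1 − 0.02844) × (1 − 0.02402) × (1 − 0.00806) × (1 − 0.06238) × (1 − 0.05243) × (1 − 0.39957).
= 0.97156 × 0.97598 × 0.99194 × 0.93762 × 0.94757 × 0.60043 = 0.501761.

0.502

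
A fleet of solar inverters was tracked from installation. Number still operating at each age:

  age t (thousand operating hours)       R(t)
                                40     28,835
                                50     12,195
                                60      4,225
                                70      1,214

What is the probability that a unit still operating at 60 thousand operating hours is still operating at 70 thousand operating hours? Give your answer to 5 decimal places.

0.28734

The conditional survival probability is R(70)/R(60) = 1,214/4,225 = 0.287337.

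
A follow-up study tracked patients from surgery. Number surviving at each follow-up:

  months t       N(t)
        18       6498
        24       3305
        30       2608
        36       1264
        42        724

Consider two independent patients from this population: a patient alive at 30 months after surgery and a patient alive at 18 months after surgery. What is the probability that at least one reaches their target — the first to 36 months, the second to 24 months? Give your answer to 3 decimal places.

0.747

p₁ = N(36)/N(30) = 1264/2608 = 0.484663; p₂ = N(24)/N(18) = 3305/6498 = 0.508618.
P(at least one) = 1 − (1−p₁)(1−p₂) = 1 − 0.515337 × 0.491382 = 0.746773.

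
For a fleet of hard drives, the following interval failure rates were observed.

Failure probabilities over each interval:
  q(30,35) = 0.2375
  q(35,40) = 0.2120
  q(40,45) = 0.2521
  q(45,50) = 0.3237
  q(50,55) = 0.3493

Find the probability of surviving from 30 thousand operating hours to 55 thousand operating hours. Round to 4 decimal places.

0.1978

The overall survival probability is (1 − 0.2375) × (1 − 0.2120) × (1 − 0.2521) × (1 − 0.3237) × (1 − 0.3493).
= 0.7625 × 0.7880 × 0.7479 × 0.6763 × 0.6507 = 0.197756.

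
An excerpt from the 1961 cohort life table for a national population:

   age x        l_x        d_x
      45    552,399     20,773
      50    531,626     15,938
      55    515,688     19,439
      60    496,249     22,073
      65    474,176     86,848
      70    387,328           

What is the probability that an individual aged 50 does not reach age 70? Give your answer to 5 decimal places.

P(die before 70 | alive at 50) = 1 − l_70/l_50 = 1 − 387,328/531,626 = (144,298)/531,626 = 0.271428.

0.27143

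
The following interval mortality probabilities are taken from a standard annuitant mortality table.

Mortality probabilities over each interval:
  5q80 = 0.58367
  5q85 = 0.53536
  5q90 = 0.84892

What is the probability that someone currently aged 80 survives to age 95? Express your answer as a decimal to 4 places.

0.0292

15p80 = (1 − 0.58367) × (1 − 0.53536) × (1 − 0.84892).
= 0.41633 × 0.46464 × 0.15108 = 0.029225.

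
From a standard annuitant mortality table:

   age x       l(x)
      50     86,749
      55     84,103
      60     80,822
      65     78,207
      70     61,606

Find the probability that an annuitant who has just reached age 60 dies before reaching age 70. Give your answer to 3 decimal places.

0.238

P(die before 70 | alive at 60) = 1 − l(70)/l(60) = 1 − 61,606/80,822 = (19,216)/80,822 = 0.237757.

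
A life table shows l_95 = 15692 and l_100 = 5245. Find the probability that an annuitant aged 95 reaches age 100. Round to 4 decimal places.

The conditional survival probability is l_100/l_95 = 5245/15692 = 0.334247.

0.3342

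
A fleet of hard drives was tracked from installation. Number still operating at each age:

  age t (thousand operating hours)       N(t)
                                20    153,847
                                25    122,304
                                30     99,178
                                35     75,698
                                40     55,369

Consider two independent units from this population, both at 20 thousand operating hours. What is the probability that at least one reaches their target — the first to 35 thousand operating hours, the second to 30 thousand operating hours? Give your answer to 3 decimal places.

p₁ = N(35)/N(20) = 75,698/153,847 = 0.492034; p₂ = N(30)/N(20) = 99,178/153,847 = 0.644653.
P(at least one) = 1 − (1−p₁)(1−p₂) = 1 − 0.507966 × 0.355347 = 0.819496.

0.819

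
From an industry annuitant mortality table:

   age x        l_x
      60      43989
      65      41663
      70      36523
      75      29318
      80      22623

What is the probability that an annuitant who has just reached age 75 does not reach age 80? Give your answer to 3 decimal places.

0.228

P(die before 80 | alive at 75) = 1 − l_80/l_75 = 1 − 22623/29318 = (6695)/29318 = 0.228358.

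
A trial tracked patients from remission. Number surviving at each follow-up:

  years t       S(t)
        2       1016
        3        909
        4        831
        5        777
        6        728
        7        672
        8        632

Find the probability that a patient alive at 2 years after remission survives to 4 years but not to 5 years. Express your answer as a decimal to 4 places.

0.0531

This is the probability of reaching 4 but not 5, conditional on being alive at 2: (S(4) − S(5)) / S(2).
= (831 − 777) / 1016 = 54 / 1016 = 0.053150.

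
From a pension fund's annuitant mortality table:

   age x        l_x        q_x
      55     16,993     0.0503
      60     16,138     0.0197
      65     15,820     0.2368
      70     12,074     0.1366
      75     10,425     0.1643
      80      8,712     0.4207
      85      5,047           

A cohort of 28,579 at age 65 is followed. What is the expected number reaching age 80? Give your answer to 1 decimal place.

15738.3

The relevant probability is 8,712/15,820 = 0.550695.
Expected number = 28,579 × 0.550695 = 15738.3.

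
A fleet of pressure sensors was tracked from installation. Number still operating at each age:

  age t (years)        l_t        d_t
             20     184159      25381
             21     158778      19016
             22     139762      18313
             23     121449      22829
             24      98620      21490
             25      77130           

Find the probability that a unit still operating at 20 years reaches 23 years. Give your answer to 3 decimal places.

0.659

The conditional survival probability is l_23/l_20 = 121449/184159 = 0.659479.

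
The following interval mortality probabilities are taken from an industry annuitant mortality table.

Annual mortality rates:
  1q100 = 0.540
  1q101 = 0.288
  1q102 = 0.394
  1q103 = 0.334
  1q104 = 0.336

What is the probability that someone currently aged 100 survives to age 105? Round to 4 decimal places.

0.0878

The overall survival probability is (1 − 0.540) × (1 − 0.288) × (1 − 0.394) × (1 − 0.334) × (1 − 0.336).
= 0.460 × 0.712 × 0.606 × 0.666 × 0.664 = 0.087771.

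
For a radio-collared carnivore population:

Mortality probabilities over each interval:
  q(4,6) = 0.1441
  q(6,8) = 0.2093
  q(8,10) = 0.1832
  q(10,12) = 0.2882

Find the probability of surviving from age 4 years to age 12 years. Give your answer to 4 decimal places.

0.3935

Survival from 4 to 12 is the product of surviving each interval: (1 − 0.1441) × (1 − 0.2093) × (1 − 0.1832) × (1 − 0.2882).
= 0.8559 × 0.7907 × 0.8168 × 0.7118 = 0.393467.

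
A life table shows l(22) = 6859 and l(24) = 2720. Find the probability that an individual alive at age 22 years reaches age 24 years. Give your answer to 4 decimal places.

0.3966

The conditional survival probability is l(24)/l(22) = 2720/6859 = 0.396559.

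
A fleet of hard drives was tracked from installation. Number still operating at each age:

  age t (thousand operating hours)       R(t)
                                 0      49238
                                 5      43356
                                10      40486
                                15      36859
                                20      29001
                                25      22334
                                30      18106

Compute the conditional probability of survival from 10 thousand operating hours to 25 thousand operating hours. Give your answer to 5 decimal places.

The conditional survival probability is R(25)/R(10) = 22334/40486 = 0.551647.

0.55165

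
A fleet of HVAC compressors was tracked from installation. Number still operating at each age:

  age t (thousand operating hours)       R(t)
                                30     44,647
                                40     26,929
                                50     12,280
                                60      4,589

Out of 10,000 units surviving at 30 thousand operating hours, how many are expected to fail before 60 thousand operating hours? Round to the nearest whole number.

8972

The relevant probability is 1 − 4,589/44,647 = 0.897216.
Expected number = 10,000 × 0.897216 = 8972.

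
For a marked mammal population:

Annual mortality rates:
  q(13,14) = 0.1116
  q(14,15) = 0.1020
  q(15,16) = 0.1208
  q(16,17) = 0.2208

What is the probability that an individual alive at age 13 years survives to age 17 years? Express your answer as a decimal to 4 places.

Chaining the interval survival probabilities: (1 − 0.1116) × (1 − 0.1020) × (1 − 0.1208) × (1 − 0.2208).
= 0.8884 × 0.8980 × 0.8792 × 0.7792 = 0.546539.

0.5465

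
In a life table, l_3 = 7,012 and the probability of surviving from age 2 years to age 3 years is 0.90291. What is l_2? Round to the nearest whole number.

7766

l_2 = l_3 / p = 7,012 / 0.90291 = 7766.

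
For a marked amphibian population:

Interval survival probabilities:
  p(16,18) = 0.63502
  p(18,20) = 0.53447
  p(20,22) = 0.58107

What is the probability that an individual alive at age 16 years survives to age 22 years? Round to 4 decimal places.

Survival from 16 to 22 is the product of surviving each interval: 0.63502 × 0.53447 × 0.58107.
= 0.197215.

0.1972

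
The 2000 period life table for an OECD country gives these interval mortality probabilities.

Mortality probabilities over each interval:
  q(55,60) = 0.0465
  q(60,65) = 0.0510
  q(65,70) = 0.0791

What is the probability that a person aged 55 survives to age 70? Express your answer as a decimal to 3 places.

Survival from 55 to 70 is the product of surviving each interval: (1 − 0.0465) × (1 − 0.0510) × (1 − 0.0791).
= 0.9535 × 0.9490 × 0.9209 = 0.833296.

0.833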